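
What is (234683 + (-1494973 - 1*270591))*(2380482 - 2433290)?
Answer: 80842763848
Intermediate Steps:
(234683 + (-1494973 - 1*270591))*(2380482 - 2433290) = (234683 + (-1494973 - 270591))*(-52808) = (234683 - 1765564)*(-52808) = -1530881*(-52808) = 80842763848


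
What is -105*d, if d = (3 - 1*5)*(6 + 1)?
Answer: 1470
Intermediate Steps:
d = -14 (d = (3 - 5)*7 = -2*7 = -14)
-105*d = -105*(-14) = 1470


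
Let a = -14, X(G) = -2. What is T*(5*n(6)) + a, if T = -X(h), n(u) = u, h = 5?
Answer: 46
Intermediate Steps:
T = 2 (T = -1*(-2) = 2)
T*(5*n(6)) + a = 2*(5*6) - 14 = 2*30 - 14 = 60 - 14 = 46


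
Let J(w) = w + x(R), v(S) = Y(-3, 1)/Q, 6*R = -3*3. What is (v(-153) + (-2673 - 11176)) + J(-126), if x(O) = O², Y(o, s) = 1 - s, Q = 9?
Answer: -55891/4 ≈ -13973.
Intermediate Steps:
R = -3/2 (R = (-3*3)/6 = (⅙)*(-9) = -3/2 ≈ -1.5000)
v(S) = 0 (v(S) = (1 - 1*1)/9 = (1 - 1)*(⅑) = 0*(⅑) = 0)
J(w) = 9/4 + w (J(w) = w + (-3/2)² = w + 9/4 = 9/4 + w)
(v(-153) + (-2673 - 11176)) + J(-126) = (0 + (-2673 - 11176)) + (9/4 - 126) = (0 - 13849) - 495/4 = -13849 - 495/4 = -55891/4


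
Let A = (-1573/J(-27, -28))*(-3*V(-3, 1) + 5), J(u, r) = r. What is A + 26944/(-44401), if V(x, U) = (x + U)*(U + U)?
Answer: 169510387/177604 ≈ 954.43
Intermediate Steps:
V(x, U) = 2*U*(U + x) (V(x, U) = (U + x)*(2*U) = 2*U*(U + x))
A = 26741/28 (A = (-1573/(-28))*(-6*(1 - 3) + 5) = (-1573*(-1/28))*(-6*(-2) + 5) = 1573*(-3*(-4) + 5)/28 = 1573*(12 + 5)/28 = (1573/28)*17 = 26741/28 ≈ 955.04)
A + 26944/(-44401) = 26741/28 + 26944/(-44401) = 26741/28 + 26944*(-1/44401) = 26741/28 - 26944/44401 = 169510387/177604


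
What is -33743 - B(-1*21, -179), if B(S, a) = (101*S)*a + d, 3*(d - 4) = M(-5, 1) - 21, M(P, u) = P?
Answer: -1240192/3 ≈ -4.1340e+5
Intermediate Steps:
d = -14/3 (d = 4 + (-5 - 21)/3 = 4 + (1/3)*(-26) = 4 - 26/3 = -14/3 ≈ -4.6667)
B(S, a) = -14/3 + 101*S*a (B(S, a) = (101*S)*a - 14/3 = 101*S*a - 14/3 = -14/3 + 101*S*a)
-33743 - B(-1*21, -179) = -33743 - (-14/3 + 101*(-1*21)*(-179)) = -33743 - (-14/3 + 101*(-21)*(-179)) = -33743 - (-14/3 + 379659) = -33743 - 1*1138963/3 = -33743 - 1138963/3 = -1240192/3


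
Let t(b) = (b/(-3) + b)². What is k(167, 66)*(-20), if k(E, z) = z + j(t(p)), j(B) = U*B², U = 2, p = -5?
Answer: -506920/81 ≈ -6258.3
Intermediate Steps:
t(b) = 4*b²/9 (t(b) = (b*(-⅓) + b)² = (-b/3 + b)² = (2*b/3)² = 4*b²/9)
j(B) = 2*B²
k(E, z) = 20000/81 + z (k(E, z) = z + 2*((4/9)*(-5)²)² = z + 2*((4/9)*25)² = z + 2*(100/9)² = z + 2*(10000/81) = z + 20000/81 = 20000/81 + z)
k(167, 66)*(-20) = (20000/81 + 66)*(-20) = (25346/81)*(-20) = -506920/81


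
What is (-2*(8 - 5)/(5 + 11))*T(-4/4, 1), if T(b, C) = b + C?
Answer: 0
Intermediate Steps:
T(b, C) = C + b
(-2*(8 - 5)/(5 + 11))*T(-4/4, 1) = (-2*(8 - 5)/(5 + 11))*(1 - 4/4) = (-6/16)*(1 - 4*1/4) = (-6/16)*(1 - 1) = -2*3/16*0 = -3/8*0 = 0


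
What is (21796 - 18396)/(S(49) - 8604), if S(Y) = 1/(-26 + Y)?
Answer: -78200/197891 ≈ -0.39517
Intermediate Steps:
(21796 - 18396)/(S(49) - 8604) = (21796 - 18396)/(1/(-26 + 49) - 8604) = 3400/(1/23 - 8604) = 3400/(-197891/23) = 3400*(-23/197891) = -78200/197891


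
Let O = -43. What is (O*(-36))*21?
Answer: 32508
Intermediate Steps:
(O*(-36))*21 = -43*(-36)*21 = 1548*21 = 32508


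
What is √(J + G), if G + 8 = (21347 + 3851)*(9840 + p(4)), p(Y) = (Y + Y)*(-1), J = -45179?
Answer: √247701549 ≈ 15739.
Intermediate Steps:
p(Y) = -2*Y (p(Y) = (2*Y)*(-1) = -2*Y)
G = 247746728 (G = -8 + (21347 + 3851)*(9840 - 2*4) = -8 + 25198*(9840 - 8) = -8 + 25198*9832 = -8 + 247746736 = 247746728)
√(J + G) = √(-45179 + 247746728) = √247701549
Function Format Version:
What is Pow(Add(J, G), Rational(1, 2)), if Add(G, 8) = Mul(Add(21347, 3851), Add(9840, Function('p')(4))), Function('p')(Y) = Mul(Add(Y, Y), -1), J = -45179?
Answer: Pow(247701549, Rational(1, 2)) ≈ 15739.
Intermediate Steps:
Function('p')(Y) = Mul(-2, Y) (Function('p')(Y) = Mul(Mul(2, Y), -1) = Mul(-2, Y))
G = 247746728 (G = Add(-8, Mul(Add(21347, 3851), Add(9840, Mul(-2, 4)))) = Add(-8, Mul(25198, Add(9840, -8))) = Add(-8, Mul(25198, 9832)) = Add(-8, 247746736) = 247746728)
Pow(Add(J, G), Rational(1, 2)) = Pow(Add(-45179, 247746728), Rational(1, 2)) = Pow(247701549, Rational(1, 2))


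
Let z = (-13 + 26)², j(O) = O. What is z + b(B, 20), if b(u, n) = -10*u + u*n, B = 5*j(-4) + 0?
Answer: -31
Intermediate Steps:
z = 169 (z = 13² = 169)
B = -20 (B = 5*(-4) + 0 = -20 + 0 = -20)
b(u, n) = -10*u + n*u
z + b(B, 20) = 169 - 20*(-10 + 20) = 169 - 20*10 = 169 - 200 = -31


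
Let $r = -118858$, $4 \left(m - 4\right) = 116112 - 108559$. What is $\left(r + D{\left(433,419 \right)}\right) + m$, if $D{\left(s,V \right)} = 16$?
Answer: $- \frac{467799}{4} \approx -1.1695 \cdot 10^{5}$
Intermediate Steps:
$m = \frac{7569}{4}$ ($m = 4 + \frac{116112 - 108559}{4} = 4 + \frac{1}{4} \cdot 7553 = 4 + \frac{7553}{4} = \frac{7569}{4} \approx 1892.3$)
$\left(r + D{\left(433,419 \right)}\right) + m = \left(-118858 + 16\right) + \frac{7569}{4} = -118842 + \frac{7569}{4} = - \frac{467799}{4}$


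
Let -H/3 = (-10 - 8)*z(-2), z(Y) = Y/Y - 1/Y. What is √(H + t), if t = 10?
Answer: √91 ≈ 9.5394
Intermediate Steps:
z(Y) = 1 - 1/Y
H = 81 (H = -3*(-10 - 8)*(-1 - 2)/(-2) = -(-54)*(-½*(-3)) = -(-54)*3/2 = -3*(-27) = 81)
√(H + t) = √(81 + 10) = √91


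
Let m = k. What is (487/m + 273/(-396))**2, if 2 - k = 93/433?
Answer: 770874623507641/10411345296 ≈ 74042.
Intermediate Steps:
k = 773/433 (k = 2 - 93/433 = 773/433 ≈ 1.7852)
m = 773/433 ≈ 1.7852
(487/m + 273/(-396))**2 = (487/(773/433) + 273/(-396))**2 = (487*(433/773) + 273*(-1/396))**2 = (210871/773 - 91/132)**2 = (27764629/102036)**2 = 770874623507641/10411345296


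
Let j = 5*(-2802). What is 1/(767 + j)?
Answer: -1/13243 ≈ -7.5512e-5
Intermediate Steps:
j = -14010
1/(767 + j) = 1/(767 - 14010) = 1/(-13243) = -1/13243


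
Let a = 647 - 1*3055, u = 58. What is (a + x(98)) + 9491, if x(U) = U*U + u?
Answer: 16745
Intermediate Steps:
a = -2408 (a = 647 - 3055 = -2408)
x(U) = 58 + U² (x(U) = U*U + 58 = U² + 58 = 58 + U²)
(a + x(98)) + 9491 = (-2408 + (58 + 98²)) + 9491 = (-2408 + (58 + 9604)) + 9491 = (-2408 + 9662) + 9491 = 7254 + 9491 = 16745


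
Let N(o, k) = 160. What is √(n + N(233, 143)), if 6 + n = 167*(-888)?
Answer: I*√148142 ≈ 384.89*I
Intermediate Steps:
n = -148302 (n = -6 + 167*(-888) = -6 - 148296 = -148302)
√(n + N(233, 143)) = √(-148302 + 160) = √(-148142) = I*√148142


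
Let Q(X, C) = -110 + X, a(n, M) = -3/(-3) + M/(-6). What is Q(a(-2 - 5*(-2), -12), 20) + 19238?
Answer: 19131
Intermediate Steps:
a(n, M) = 1 - M/6 (a(n, M) = -3*(-⅓) + M*(-⅙) = 1 - M/6)
Q(a(-2 - 5*(-2), -12), 20) + 19238 = (-110 + (1 - ⅙*(-12))) + 19238 = (-110 + (1 + 2)) + 19238 = (-110 + 3) + 19238 = -107 + 19238 = 19131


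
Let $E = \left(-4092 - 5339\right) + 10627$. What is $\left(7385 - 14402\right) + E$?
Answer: $-5821$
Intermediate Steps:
$E = 1196$ ($E = -9431 + 10627 = 1196$)
$\left(7385 - 14402\right) + E = \left(7385 - 14402\right) + 1196 = -7017 + 1196 = -5821$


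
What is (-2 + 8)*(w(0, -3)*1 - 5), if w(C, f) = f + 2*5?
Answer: 12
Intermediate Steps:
w(C, f) = 10 + f (w(C, f) = f + 10 = 10 + f)
(-2 + 8)*(w(0, -3)*1 - 5) = (-2 + 8)*((10 - 3)*1 - 5) = 6*(7*1 - 5) = 6*(7 - 5) = 6*2 = 12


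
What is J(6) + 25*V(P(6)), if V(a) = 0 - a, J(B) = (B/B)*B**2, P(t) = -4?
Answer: 136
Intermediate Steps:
J(B) = B**2 (J(B) = 1*B**2 = B**2)
V(a) = -a
J(6) + 25*V(P(6)) = 6**2 + 25*(-1*(-4)) = 36 + 25*4 = 36 + 100 = 136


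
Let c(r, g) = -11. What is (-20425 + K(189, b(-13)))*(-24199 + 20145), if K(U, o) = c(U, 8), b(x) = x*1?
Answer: 82847544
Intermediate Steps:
b(x) = x
K(U, o) = -11
(-20425 + K(189, b(-13)))*(-24199 + 20145) = (-20425 - 11)*(-24199 + 20145) = -20436*(-4054) = 82847544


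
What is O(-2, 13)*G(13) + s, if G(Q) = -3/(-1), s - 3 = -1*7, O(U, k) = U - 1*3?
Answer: -19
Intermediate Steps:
O(U, k) = -3 + U (O(U, k) = U - 3 = -3 + U)
s = -4 (s = 3 - 1*7 = 3 - 7 = -4)
G(Q) = 3 (G(Q) = -3*(-1) = 3)
O(-2, 13)*G(13) + s = (-3 - 2)*3 - 4 = -5*3 - 4 = -15 - 4 = -19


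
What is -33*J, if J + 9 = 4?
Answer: 165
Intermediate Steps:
J = -5 (J = -9 + 4 = -5)
-33*J = -33*(-5) = 165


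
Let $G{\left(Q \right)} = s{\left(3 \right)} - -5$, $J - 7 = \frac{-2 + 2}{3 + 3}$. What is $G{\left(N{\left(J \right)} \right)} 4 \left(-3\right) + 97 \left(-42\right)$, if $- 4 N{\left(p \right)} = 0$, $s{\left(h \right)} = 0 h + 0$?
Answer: $-4134$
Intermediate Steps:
$s{\left(h \right)} = 0$ ($s{\left(h \right)} = 0 + 0 = 0$)
$J = 7$ ($J = 7 + \frac{-2 + 2}{3 + 3} = 7 + \frac{0}{6} = 7 + 0 \cdot \frac{1}{6} = 7 + 0 = 7$)
$N{\left(p \right)} = 0$ ($N{\left(p \right)} = \left(- \frac{1}{4}\right) 0 = 0$)
$G{\left(Q \right)} = 5$ ($G{\left(Q \right)} = 0 - -5 = 0 + 5 = 5$)
$G{\left(N{\left(J \right)} \right)} 4 \left(-3\right) + 97 \left(-42\right) = 5 \cdot 4 \left(-3\right) + 97 \left(-42\right) = 20 \left(-3\right) - 4074 = -60 - 4074 = -4134$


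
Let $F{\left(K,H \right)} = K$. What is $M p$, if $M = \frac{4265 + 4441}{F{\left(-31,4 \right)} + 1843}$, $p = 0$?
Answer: $0$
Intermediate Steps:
$M = \frac{1451}{302}$ ($M = \frac{4265 + 4441}{-31 + 1843} = \frac{8706}{1812} = 8706 \cdot \frac{1}{1812} = \frac{1451}{302} \approx 4.8046$)
$M p = \frac{1451}{302} \cdot 0 = 0$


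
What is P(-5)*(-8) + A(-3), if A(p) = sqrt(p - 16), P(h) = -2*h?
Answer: -80 + I*sqrt(19) ≈ -80.0 + 4.3589*I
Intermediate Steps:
A(p) = sqrt(-16 + p)
P(-5)*(-8) + A(-3) = -2*(-5)*(-8) + sqrt(-16 - 3) = 10*(-8) + sqrt(-19) = -80 + I*sqrt(19)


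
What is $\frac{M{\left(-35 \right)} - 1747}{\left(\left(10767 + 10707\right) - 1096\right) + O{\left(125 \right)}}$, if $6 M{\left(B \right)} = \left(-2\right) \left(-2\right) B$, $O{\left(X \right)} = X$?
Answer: $- \frac{5311}{61509} \approx -0.086345$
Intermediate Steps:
$M{\left(B \right)} = \frac{2 B}{3}$ ($M{\left(B \right)} = \frac{\left(-2\right) \left(-2\right) B}{6} = \frac{4 B}{6} = \frac{2 B}{3}$)
$\frac{M{\left(-35 \right)} - 1747}{\left(\left(10767 + 10707\right) - 1096\right) + O{\left(125 \right)}} = \frac{\frac{2}{3} \left(-35\right) - 1747}{\left(\left(10767 + 10707\right) - 1096\right) + 125} = \frac{- \frac{70}{3} - 1747}{\left(21474 - 1096\right) + 125} = - \frac{5311}{3 \left(20378 + 125\right)} = - \frac{5311}{3 \cdot 20503} = \left(- \frac{5311}{3}\right) \frac{1}{20503} = - \frac{5311}{61509}$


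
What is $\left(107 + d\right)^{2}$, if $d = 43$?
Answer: $22500$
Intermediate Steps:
$\left(107 + d\right)^{2} = \left(107 + 43\right)^{2} = 150^{2} = 22500$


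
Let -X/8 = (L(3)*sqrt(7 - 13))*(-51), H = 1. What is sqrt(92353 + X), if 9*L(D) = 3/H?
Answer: sqrt(92353 + 136*I*sqrt(6)) ≈ 303.9 + 0.5481*I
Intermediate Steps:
L(D) = 1/3 (L(D) = (3/1)/9 = (3*1)/9 = (1/9)*3 = 1/3)
X = 136*I*sqrt(6) (X = -8*sqrt(7 - 13)/3*(-51) = -8*sqrt(-6)/3*(-51) = -8*(I*sqrt(6))/3*(-51) = -8*I*sqrt(6)/3*(-51) = -(-136)*I*sqrt(6) = 136*I*sqrt(6) ≈ 333.13*I)
sqrt(92353 + X) = sqrt(92353 + 136*I*sqrt(6))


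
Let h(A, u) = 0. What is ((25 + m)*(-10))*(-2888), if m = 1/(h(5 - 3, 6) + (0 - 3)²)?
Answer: 6526880/9 ≈ 7.2521e+5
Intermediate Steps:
m = ⅑ (m = 1/(0 + (0 - 3)²) = 1/(0 + (-3)²) = 1/(0 + 9) = 1/9 = ⅑ ≈ 0.11111)
((25 + m)*(-10))*(-2888) = ((25 + ⅑)*(-10))*(-2888) = ((226/9)*(-10))*(-2888) = -2260/9*(-2888) = 6526880/9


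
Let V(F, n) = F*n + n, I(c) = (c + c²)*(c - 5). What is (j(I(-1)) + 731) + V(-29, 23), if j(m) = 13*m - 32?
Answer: 55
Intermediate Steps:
I(c) = (-5 + c)*(c + c²) (I(c) = (c + c²)*(-5 + c) = (-5 + c)*(c + c²))
V(F, n) = n + F*n
j(m) = -32 + 13*m
(j(I(-1)) + 731) + V(-29, 23) = ((-32 + 13*(-(-5 + (-1)² - 4*(-1)))) + 731) + 23*(1 - 29) = ((-32 + 13*(-(-5 + 1 + 4))) + 731) + 23*(-28) = ((-32 + 13*(-1*0)) + 731) - 644 = ((-32 + 13*0) + 731) - 644 = ((-32 + 0) + 731) - 644 = (-32 + 731) - 644 = 699 - 644 = 55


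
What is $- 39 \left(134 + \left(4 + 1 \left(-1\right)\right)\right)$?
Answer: $-5343$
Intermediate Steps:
$- 39 \left(134 + \left(4 + 1 \left(-1\right)\right)\right) = - 39 \left(134 + \left(4 - 1\right)\right) = - 39 \left(134 + 3\right) = \left(-39\right) 137 = -5343$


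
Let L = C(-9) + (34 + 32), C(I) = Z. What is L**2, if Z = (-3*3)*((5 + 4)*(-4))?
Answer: 152100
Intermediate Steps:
Z = 324 (Z = -81*(-4) = -9*(-36) = 324)
C(I) = 324
L = 390 (L = 324 + (34 + 32) = 324 + 66 = 390)
L**2 = 390**2 = 152100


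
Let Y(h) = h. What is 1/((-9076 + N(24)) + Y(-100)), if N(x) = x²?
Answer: -1/8600 ≈ -0.00011628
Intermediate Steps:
1/((-9076 + N(24)) + Y(-100)) = 1/((-9076 + 24²) - 100) = 1/((-9076 + 576) - 100) = 1/(-8500 - 100) = 1/(-8600) = -1/8600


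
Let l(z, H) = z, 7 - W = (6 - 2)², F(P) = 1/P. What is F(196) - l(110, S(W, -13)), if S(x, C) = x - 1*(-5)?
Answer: -21559/196 ≈ -109.99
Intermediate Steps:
W = -9 (W = 7 - (6 - 2)² = 7 - 1*4² = 7 - 1*16 = 7 - 16 = -9)
S(x, C) = 5 + x (S(x, C) = x + 5 = 5 + x)
F(196) - l(110, S(W, -13)) = 1/196 - 1*110 = 1/196 - 110 = -21559/196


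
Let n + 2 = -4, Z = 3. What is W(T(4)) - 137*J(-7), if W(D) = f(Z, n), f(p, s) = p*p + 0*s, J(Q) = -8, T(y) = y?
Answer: 1105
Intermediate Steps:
n = -6 (n = -2 - 4 = -6)
f(p, s) = p**2 (f(p, s) = p**2 + 0 = p**2)
W(D) = 9 (W(D) = 3**2 = 9)
W(T(4)) - 137*J(-7) = 9 - 137*(-8) = 9 + 1096 = 1105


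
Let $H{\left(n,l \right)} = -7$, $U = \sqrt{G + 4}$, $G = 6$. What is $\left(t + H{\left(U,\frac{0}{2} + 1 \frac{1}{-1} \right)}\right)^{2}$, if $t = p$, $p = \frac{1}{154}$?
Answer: $\frac{1159929}{23716} \approx 48.909$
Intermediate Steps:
$U = \sqrt{10}$ ($U = \sqrt{6 + 4} = \sqrt{10} \approx 3.1623$)
$p = \frac{1}{154} \approx 0.0064935$
$t = \frac{1}{154} \approx 0.0064935$
$\left(t + H{\left(U,\frac{0}{2} + 1 \frac{1}{-1} \right)}\right)^{2} = \left(\frac{1}{154} - 7\right)^{2} = \left(- \frac{1077}{154}\right)^{2} = \frac{1159929}{23716}$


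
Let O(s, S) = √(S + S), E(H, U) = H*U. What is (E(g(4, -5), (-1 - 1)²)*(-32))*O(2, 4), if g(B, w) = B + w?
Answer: 256*√2 ≈ 362.04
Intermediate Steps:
O(s, S) = √2*√S (O(s, S) = √(2*S) = √2*√S)
(E(g(4, -5), (-1 - 1)²)*(-32))*O(2, 4) = (((4 - 5)*(-1 - 1)²)*(-32))*(√2*√4) = (-1*(-2)²*(-32))*(√2*2) = (-1*4*(-32))*(2*√2) = (-4*(-32))*(2*√2) = 128*(2*√2) = 256*√2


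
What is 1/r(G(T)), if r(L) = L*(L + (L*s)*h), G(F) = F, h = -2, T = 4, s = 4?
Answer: -1/112 ≈ -0.0089286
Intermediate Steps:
r(L) = -7*L**2 (r(L) = L*(L + (L*4)*(-2)) = L*(L + (4*L)*(-2)) = L*(L - 8*L) = L*(-7*L) = -7*L**2)
1/r(G(T)) = 1/(-7*4**2) = 1/(-7*16) = 1/(-112) = -1/112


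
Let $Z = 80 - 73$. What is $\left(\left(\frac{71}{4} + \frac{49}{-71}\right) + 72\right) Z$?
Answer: $\frac{177051}{284} \approx 623.42$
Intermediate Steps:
$Z = 7$ ($Z = 80 - 73 = 7$)
$\left(\left(\frac{71}{4} + \frac{49}{-71}\right) + 72\right) Z = \left(\left(\frac{71}{4} + \frac{49}{-71}\right) + 72\right) 7 = \left(\left(71 \cdot \frac{1}{4} + 49 \left(- \frac{1}{71}\right)\right) + 72\right) 7 = \left(\left(\frac{71}{4} - \frac{49}{71}\right) + 72\right) 7 = \left(\frac{4845}{284} + 72\right) 7 = \frac{25293}{284} \cdot 7 = \frac{177051}{284}$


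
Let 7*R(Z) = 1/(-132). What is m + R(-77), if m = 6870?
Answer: 6347879/924 ≈ 6870.0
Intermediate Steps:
R(Z) = -1/924 (R(Z) = (⅐)/(-132) = (⅐)*(-1/132) = -1/924)
m + R(-77) = 6870 - 1/924 = 6347879/924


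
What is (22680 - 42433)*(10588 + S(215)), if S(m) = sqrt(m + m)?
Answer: -209144764 - 19753*sqrt(430) ≈ -2.0955e+8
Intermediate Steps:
S(m) = sqrt(2)*sqrt(m) (S(m) = sqrt(2*m) = sqrt(2)*sqrt(m))
(22680 - 42433)*(10588 + S(215)) = (22680 - 42433)*(10588 + sqrt(2)*sqrt(215)) = -19753*(10588 + sqrt(430)) = -209144764 - 19753*sqrt(430)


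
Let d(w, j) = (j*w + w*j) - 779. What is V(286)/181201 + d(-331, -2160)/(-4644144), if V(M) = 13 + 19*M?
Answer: -233665125973/841523536944 ≈ -0.27767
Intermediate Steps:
d(w, j) = -779 + 2*j*w (d(w, j) = (j*w + j*w) - 779 = 2*j*w - 779 = -779 + 2*j*w)
V(286)/181201 + d(-331, -2160)/(-4644144) = (13 + 19*286)/181201 + (-779 + 2*(-2160)*(-331))/(-4644144) = (13 + 5434)*(1/181201) + (-779 + 1429920)*(-1/4644144) = 5447*(1/181201) + 1429141*(-1/4644144) = 5447/181201 - 1429141/4644144 = -233665125973/841523536944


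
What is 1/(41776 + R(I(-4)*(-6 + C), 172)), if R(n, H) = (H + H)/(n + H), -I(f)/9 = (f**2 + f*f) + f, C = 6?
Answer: 1/41778 ≈ 2.3936e-5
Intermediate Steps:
I(f) = -18*f**2 - 9*f (I(f) = -9*((f**2 + f*f) + f) = -9*((f**2 + f**2) + f) = -9*(2*f**2 + f) = -9*(f + 2*f**2) = -18*f**2 - 9*f)
R(n, H) = 2*H/(H + n) (R(n, H) = (2*H)/(H + n) = 2*H/(H + n))
1/(41776 + R(I(-4)*(-6 + C), 172)) = 1/(41776 + 2*172/(172 + (-9*(-4)*(1 + 2*(-4)))*(-6 + 6))) = 1/(41776 + 2*172/(172 - 9*(-4)*(1 - 8)*0)) = 1/(41776 + 2*172/(172 - 9*(-4)*(-7)*0)) = 1/(41776 + 2*172/(172 - 252*0)) = 1/(41776 + 2*172/(172 + 0)) = 1/(41776 + 2*172/172) = 1/(41776 + 2*172*(1/172)) = 1/(41776 + 2) = 1/41778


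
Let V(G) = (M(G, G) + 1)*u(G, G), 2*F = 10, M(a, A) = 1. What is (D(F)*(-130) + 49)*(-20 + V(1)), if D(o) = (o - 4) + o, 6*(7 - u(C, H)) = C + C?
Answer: 14620/3 ≈ 4873.3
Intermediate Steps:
F = 5 (F = (½)*10 = 5)
u(C, H) = 7 - C/3 (u(C, H) = 7 - (C + C)/6 = 7 - C/3)
D(o) = -4 + 2*o (D(o) = (-4 + o) + o = -4 + 2*o)
V(G) = 14 - 2*G/3 (V(G) = (1 + 1)*(7 - G/3) = 2*(7 - G/3) = 14 - 2*G/3)
(D(F)*(-130) + 49)*(-20 + V(1)) = ((-4 + 2*5)*(-130) + 49)*(-20 + (14 - ⅔*1)) = ((-4 + 10)*(-130) + 49)*(-20 + (14 - ⅔)) = (6*(-130) + 49)*(-20 + 40/3) = (-780 + 49)*(-20/3) = -731*(-20/3) = 14620/3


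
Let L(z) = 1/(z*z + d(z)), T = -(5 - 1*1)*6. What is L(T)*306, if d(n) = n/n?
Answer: 306/577 ≈ 0.53033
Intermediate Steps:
d(n) = 1
T = -24 (T = -(5 - 1)*6 = -1*4*6 = -4*6 = -24)
L(z) = 1/(1 + z**2) (L(z) = 1/(z*z + 1) = 1/(z**2 + 1) = 1/(1 + z**2))
L(T)*306 = 306/(1 + (-24)**2) = 306/(1 + 576) = 306/577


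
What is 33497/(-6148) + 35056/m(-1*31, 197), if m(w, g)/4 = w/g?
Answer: -10615609591/190588 ≈ -55699.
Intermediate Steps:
m(w, g) = 4*w/g (m(w, g) = 4*(w/g) = 4*w/g)
33497/(-6148) + 35056/m(-1*31, 197) = 33497/(-6148) + 35056/((4*(-1*31)/197)) = 33497*(-1/6148) + 35056/((4*(-31)*(1/197))) = -33497/6148 + 35056/(-124/197) = -33497/6148 + 35056*(-197/124) = -33497/6148 - 1726508/31 = -10615609591/190588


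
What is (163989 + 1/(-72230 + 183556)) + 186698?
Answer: 39040580963/111326 ≈ 3.5069e+5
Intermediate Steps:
(163989 + 1/(-72230 + 183556)) + 186698 = (163989 + 1/111326) + 186698 = 18256239415/111326 + 186698 = 39040580963/111326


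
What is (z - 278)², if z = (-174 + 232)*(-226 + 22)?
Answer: 146652100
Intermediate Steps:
z = -11832 (z = 58*(-204) = -11832)
(z - 278)² = (-11832 - 278)² = (-12110)² = 146652100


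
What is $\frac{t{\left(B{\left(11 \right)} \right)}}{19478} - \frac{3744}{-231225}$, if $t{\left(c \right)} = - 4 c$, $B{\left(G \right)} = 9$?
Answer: $\frac{10766922}{750633425} \approx 0.014344$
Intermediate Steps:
$\frac{t{\left(B{\left(11 \right)} \right)}}{19478} - \frac{3744}{-231225} = \frac{\left(-4\right) 9}{19478} - \frac{3744}{-231225} = \left(-36\right) \frac{1}{19478} - - \frac{1248}{77075} = - \frac{18}{9739} + \frac{1248}{77075} = \frac{10766922}{750633425}$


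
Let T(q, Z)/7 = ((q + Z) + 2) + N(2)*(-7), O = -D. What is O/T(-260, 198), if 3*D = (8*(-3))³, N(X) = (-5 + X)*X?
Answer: -256/7 ≈ -36.571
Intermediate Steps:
N(X) = X*(-5 + X)
D = -4608 (D = (8*(-3))³/3 = (⅓)*(-24)³ = (⅓)*(-13824) = -4608)
O = 4608 (O = -1*(-4608) = 4608)
T(q, Z) = 308 + 7*Z + 7*q (T(q, Z) = 7*(((q + Z) + 2) + (2*(-5 + 2))*(-7)) = 7*(((Z + q) + 2) + (2*(-3))*(-7)) = 7*((2 + Z + q) - 6*(-7)) = 7*((2 + Z + q) + 42) = 7*(44 + Z + q) = 308 + 7*Z + 7*q)
O/T(-260, 198) = 4608/(308 + 7*198 + 7*(-260)) = 4608/(308 + 1386 - 1820) = 4608/(-126) = 4608*(-1/126) = -256/7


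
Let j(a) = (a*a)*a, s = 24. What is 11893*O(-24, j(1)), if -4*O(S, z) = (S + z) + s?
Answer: -11893/4 ≈ -2973.3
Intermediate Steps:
j(a) = a**3 (j(a) = a**2*a = a**3)
O(S, z) = -6 - S/4 - z/4 (O(S, z) = -((S + z) + 24)/4 = -(24 + S + z)/4 = -6 - S/4 - z/4)
11893*O(-24, j(1)) = 11893*(-6 - 1/4*(-24) - 1/4*1**3) = 11893*(-6 + 6 - 1/4*1) = 11893*(-6 + 6 - 1/4) = 11893*(-1/4) = -11893/4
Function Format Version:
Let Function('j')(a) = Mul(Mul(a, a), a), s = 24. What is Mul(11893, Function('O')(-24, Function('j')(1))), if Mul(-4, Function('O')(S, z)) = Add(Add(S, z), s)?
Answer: Rational(-11893, 4) ≈ -2973.3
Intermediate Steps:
Function('j')(a) = Pow(a, 3) (Function('j')(a) = Mul(Pow(a, 2), a) = Pow(a, 3))
Function('O')(S, z) = Add(-6, Mul(Rational(-1, 4), S), Mul(Rational(-1, 4), z)) (Function('O')(S, z) = Mul(Rational(-1, 4), Add(Add(S, z), 24)) = Mul(Rational(-1, 4), Add(24, S, z)) = Add(-6, Mul(Rational(-1, 4), S), Mul(Rational(-1, 4), z)))
Mul(11893, Function('O')(-24, Function('j')(1))) = Mul(11893, Add(-6, Mul(Rational(-1, 4), -24), Mul(Rational(-1, 4), Pow(1, 3)))) = Mul(11893, Add(-6, 6, Mul(Rational(-1, 4), 1))) = Mul(11893, Add(-6, 6, Rational(-1, 4))) = Mul(11893, Rational(-1, 4)) = Rational(-11893, 4)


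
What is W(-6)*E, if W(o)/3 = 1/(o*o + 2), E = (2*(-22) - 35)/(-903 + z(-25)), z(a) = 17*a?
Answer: 237/50464 ≈ 0.0046964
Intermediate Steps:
E = 79/1328 (E = (2*(-22) - 35)/(-903 + 17*(-25)) = (-44 - 35)/(-903 - 425) = -79/(-1328) = -79*(-1/1328) = 79/1328 ≈ 0.059488)
W(o) = 3/(2 + o²) (W(o) = 3/(o*o + 2) = 3/(o² + 2) = 3/(2 + o²))
W(-6)*E = (3/(2 + (-6)²))*(79/1328) = (3/(2 + 36))*(79/1328) = (3/38)*(79/1328) = 237/50464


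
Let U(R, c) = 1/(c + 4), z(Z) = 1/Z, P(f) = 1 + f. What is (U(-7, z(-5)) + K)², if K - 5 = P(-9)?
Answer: 2704/361 ≈ 7.4903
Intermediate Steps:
z(Z) = 1/Z
U(R, c) = 1/(4 + c)
K = -3 (K = 5 + (1 - 9) = 5 - 8 = -3)
(U(-7, z(-5)) + K)² = (1/(4 + 1/(-5)) - 3)² = (1/(4 - ⅕) - 3)² = (1/(19/5) - 3)² = (5/19 - 3)² = (-52/19)² = 2704/361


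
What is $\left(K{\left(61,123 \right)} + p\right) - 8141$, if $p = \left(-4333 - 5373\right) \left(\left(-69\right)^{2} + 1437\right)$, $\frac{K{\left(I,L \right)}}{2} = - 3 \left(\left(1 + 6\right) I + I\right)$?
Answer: $-60168857$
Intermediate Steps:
$K{\left(I,L \right)} = - 48 I$ ($K{\left(I,L \right)} = 2 \left(- 3 \left(\left(1 + 6\right) I + I\right)\right) = 2 \left(- 3 \left(7 I + I\right)\right) = 2 \left(- 3 \cdot 8 I\right) = 2 \left(- 24 I\right) = - 48 I$)
$p = -60157788$ ($p = - 9706 \left(4761 + 1437\right) = \left(-9706\right) 6198 = -60157788$)
$\left(K{\left(61,123 \right)} + p\right) - 8141 = \left(\left(-48\right) 61 - 60157788\right) - 8141 = \left(-2928 - 60157788\right) - 8141 = -60160716 - 8141 = -60168857$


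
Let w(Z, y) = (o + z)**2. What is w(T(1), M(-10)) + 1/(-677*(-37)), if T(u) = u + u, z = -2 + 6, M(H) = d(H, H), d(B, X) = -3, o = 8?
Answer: 3607057/25049 ≈ 144.00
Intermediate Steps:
M(H) = -3
z = 4
T(u) = 2*u
w(Z, y) = 144 (w(Z, y) = (8 + 4)**2 = 12**2 = 144)
w(T(1), M(-10)) + 1/(-677*(-37)) = 144 + 1/(-677*(-37)) = 144 + 1/25049 = 3607057/25049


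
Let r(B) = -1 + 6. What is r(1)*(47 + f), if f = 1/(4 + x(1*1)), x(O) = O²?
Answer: 236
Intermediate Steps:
f = ⅕ (f = 1/(4 + (1*1)²) = 1/(4 + 1²) = 1/(4 + 1) = 1/5 = ⅕ ≈ 0.20000)
r(B) = 5
r(1)*(47 + f) = 5*(47 + ⅕) = 5*(236/5) = 236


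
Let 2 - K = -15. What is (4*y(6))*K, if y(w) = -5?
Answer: -340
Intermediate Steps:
K = 17 (K = 2 - 1*(-15) = 2 + 15 = 17)
(4*y(6))*K = (4*(-5))*17 = -20*17 = -340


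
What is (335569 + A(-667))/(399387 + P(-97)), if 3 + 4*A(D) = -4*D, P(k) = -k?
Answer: 1344941/1597936 ≈ 0.84167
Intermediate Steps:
A(D) = -¾ - D (A(D) = -¾ + (-4*D)/4 = -¾ - D)
(335569 + A(-667))/(399387 + P(-97)) = (335569 + (-¾ - 1*(-667)))/(399387 - 1*(-97)) = (335569 + (-¾ + 667))/(399387 + 97) = (335569 + 2665/4)/399484 = (1344941/4)*(1/399484) = 1344941/1597936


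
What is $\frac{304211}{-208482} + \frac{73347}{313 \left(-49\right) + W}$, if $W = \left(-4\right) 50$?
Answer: $- \frac{6672685187}{1079728278} \approx -6.18$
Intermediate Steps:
$W = -200$
$\frac{304211}{-208482} + \frac{73347}{313 \left(-49\right) + W} = \frac{304211}{-208482} + \frac{73347}{313 \left(-49\right) - 200} = 304211 \left(- \frac{1}{208482}\right) + \frac{73347}{-15337 - 200} = - \frac{304211}{208482} + \frac{73347}{-15537} = - \frac{304211}{208482} + 73347 \left(- \frac{1}{15537}\right) = - \frac{304211}{208482} - \frac{24449}{5179} = - \frac{6672685187}{1079728278}$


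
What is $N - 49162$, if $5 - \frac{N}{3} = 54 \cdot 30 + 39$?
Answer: $-54124$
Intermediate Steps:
$N = -4962$ ($N = 15 - 3 \left(54 \cdot 30 + 39\right) = 15 - 3 \left(1620 + 39\right) = 15 - 4977 = -4962$)
$N - 49162 = -4962 - 49162 = -54124$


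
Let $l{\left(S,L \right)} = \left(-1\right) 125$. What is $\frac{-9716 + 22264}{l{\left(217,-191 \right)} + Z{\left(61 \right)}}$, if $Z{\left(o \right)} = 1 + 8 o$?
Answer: $\frac{3137}{91} \approx 34.473$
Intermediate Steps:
$l{\left(S,L \right)} = -125$
$\frac{-9716 + 22264}{l{\left(217,-191 \right)} + Z{\left(61 \right)}} = \frac{-9716 + 22264}{-125 + \left(1 + 8 \cdot 61\right)} = \frac{12548}{-125 + \left(1 + 488\right)} = \frac{12548}{-125 + 489} = \frac{12548}{364} = 12548 \cdot \frac{1}{364} = \frac{3137}{91}$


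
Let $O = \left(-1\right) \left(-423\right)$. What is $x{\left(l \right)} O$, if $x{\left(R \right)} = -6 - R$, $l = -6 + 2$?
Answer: $-846$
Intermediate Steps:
$l = -4$
$O = 423$
$x{\left(l \right)} O = \left(-6 - -4\right) 423 = \left(-6 + 4\right) 423 = \left(-2\right) 423 = -846$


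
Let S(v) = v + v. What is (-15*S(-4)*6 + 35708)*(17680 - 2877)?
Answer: 539243684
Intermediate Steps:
S(v) = 2*v
(-15*S(-4)*6 + 35708)*(17680 - 2877) = (-30*(-4)*6 + 35708)*(17680 - 2877) = (-15*(-8)*6 + 35708)*14803 = (120*6 + 35708)*14803 = (720 + 35708)*14803 = 36428*14803 = 539243684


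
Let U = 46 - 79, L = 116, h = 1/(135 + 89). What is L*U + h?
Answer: -857471/224 ≈ -3828.0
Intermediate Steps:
h = 1/224 ≈ 0.0044643
U = -33
L*U + h = 116*(-33) + 1/224 = -3828 + 1/224 = -857471/224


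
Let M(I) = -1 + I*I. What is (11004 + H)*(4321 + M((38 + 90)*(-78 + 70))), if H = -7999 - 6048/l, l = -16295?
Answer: 51562973576608/16295 ≈ 3.1643e+9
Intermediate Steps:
H = -130337657/16295 (H = -7999 - 6048/(-16295) = -7999 - 6048*(-1/16295) = -7999 + 6048/16295 = -130337657/16295 ≈ -7998.6)
M(I) = -1 + I²
(11004 + H)*(4321 + M((38 + 90)*(-78 + 70))) = (11004 - 130337657/16295)*(4321 + (-1 + ((38 + 90)*(-78 + 70))²)) = 48972523*(4321 + (-1 + (128*(-8))²))/16295 = 48972523*(4321 + (-1 + (-1024)²))/16295 = 48972523*(4321 + (-1 + 1048576))/16295 = 48972523*(4321 + 1048575)/16295 = (48972523/16295)*1052896 = 51562973576608/16295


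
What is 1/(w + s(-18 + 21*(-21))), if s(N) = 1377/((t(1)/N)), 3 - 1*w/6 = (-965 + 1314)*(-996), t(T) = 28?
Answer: 28/57765933 ≈ 4.8472e-7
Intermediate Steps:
w = 2085642 (w = 18 - 6*(-965 + 1314)*(-996) = 18 - 2094*(-996) = 18 - 6*(-347604) = 18 + 2085624 = 2085642)
s(N) = 1377*N/28 (s(N) = 1377/((28/N)) = 1377*(N/28) = 1377*N/28)
1/(w + s(-18 + 21*(-21))) = 1/(2085642 + 1377*(-18 + 21*(-21))/28) = 1/(2085642 + 1377*(-18 - 441)/28) = 1/(2085642 + (1377/28)*(-459)) = 1/(2085642 - 632043/28) = 1/(57765933/28) = 28/57765933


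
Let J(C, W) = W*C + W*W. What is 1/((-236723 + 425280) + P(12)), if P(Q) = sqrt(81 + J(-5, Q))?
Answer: 188557/35553742084 - sqrt(165)/35553742084 ≈ 5.3031e-6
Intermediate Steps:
J(C, W) = W**2 + C*W (J(C, W) = C*W + W**2 = W**2 + C*W)
P(Q) = sqrt(81 + Q*(-5 + Q))
1/((-236723 + 425280) + P(12)) = 1/((-236723 + 425280) + sqrt(81 + 12*(-5 + 12))) = 1/(188557 + sqrt(81 + 12*7)) = 1/(188557 + sqrt(81 + 84)) = 1/(188557 + sqrt(165))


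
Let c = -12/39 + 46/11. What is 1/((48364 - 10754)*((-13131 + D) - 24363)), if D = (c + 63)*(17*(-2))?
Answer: -143/213879946240 ≈ -6.6860e-10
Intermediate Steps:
c = 554/143 (c = -12*1/39 + 46*(1/11) = -4/13 + 46/11 = 554/143 ≈ 3.8741)
D = -325142/143 (D = (554/143 + 63)*(17*(-2)) = (9563/143)*(-34) = -325142/143 ≈ -2273.7)
1/((48364 - 10754)*((-13131 + D) - 24363)) = 1/((48364 - 10754)*((-13131 - 325142/143) - 24363)) = 1/(37610*(-2202875/143 - 24363)) = 1/(37610*(-5686784/143)) = (1/37610)*(-143/5686784) = -143/213879946240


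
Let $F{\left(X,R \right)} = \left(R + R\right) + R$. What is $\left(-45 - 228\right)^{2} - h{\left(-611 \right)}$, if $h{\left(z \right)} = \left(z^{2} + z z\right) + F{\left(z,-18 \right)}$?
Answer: $-672059$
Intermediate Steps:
$F{\left(X,R \right)} = 3 R$ ($F{\left(X,R \right)} = 2 R + R = 3 R$)
$h{\left(z \right)} = -54 + 2 z^{2}$ ($h{\left(z \right)} = \left(z^{2} + z z\right) + 3 \left(-18\right) = \left(z^{2} + z^{2}\right) - 54 = 2 z^{2} - 54 = -54 + 2 z^{2}$)
$\left(-45 - 228\right)^{2} - h{\left(-611 \right)} = \left(-45 - 228\right)^{2} - \left(-54 + 2 \left(-611\right)^{2}\right) = \left(-273\right)^{2} - \left(-54 + 2 \cdot 373321\right) = 74529 - \left(-54 + 746642\right) = 74529 - 746588 = -672059$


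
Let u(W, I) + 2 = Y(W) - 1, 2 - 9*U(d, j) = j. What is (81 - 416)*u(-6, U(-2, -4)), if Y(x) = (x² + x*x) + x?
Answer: -21105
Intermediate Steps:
Y(x) = x + 2*x² (Y(x) = (x² + x²) + x = 2*x² + x = x + 2*x²)
U(d, j) = 2/9 - j/9
u(W, I) = -3 + W*(1 + 2*W) (u(W, I) = -2 + (W*(1 + 2*W) - 1) = -2 + (-1 + W*(1 + 2*W)) = -3 + W*(1 + 2*W))
(81 - 416)*u(-6, U(-2, -4)) = (81 - 416)*(-3 - 6*(1 + 2*(-6))) = -335*(-3 - 6*(1 - 12)) = -335*(-3 - 6*(-11)) = -335*(-3 + 66) = -335*63 = -21105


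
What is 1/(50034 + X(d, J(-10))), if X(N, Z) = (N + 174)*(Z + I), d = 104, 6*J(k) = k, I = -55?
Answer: 3/102842 ≈ 2.9171e-5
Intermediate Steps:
J(k) = k/6
X(N, Z) = (-55 + Z)*(174 + N) (X(N, Z) = (N + 174)*(Z - 55) = (174 + N)*(-55 + Z) = (-55 + Z)*(174 + N))
1/(50034 + X(d, J(-10))) = 1/(50034 + (-9570 - 55*104 + 174*((1/6)*(-10)) + 104*((1/6)*(-10)))) = 1/(50034 + (-9570 - 5720 + 174*(-5/3) + 104*(-5/3))) = 1/(50034 + (-9570 - 5720 - 290 - 520/3)) = 1/(50034 - 47260/3) = 1/(102842/3) = 3/102842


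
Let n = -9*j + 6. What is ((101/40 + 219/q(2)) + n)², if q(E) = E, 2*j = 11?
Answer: 7513081/1600 ≈ 4695.7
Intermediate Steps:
j = 11/2 (j = (½)*11 = 11/2 ≈ 5.5000)
n = -87/2 (n = -9*11/2 + 6 = -99/2 + 6 = -87/2 ≈ -43.500)
((101/40 + 219/q(2)) + n)² = ((101/40 + 219/2) - 87/2)² = (4481/40 - 87/2)² = (2741/40)² = 7513081/1600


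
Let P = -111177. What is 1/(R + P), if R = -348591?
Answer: -1/459768 ≈ -2.1750e-6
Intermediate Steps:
1/(R + P) = 1/(-348591 - 111177) = 1/(-459768) = -1/459768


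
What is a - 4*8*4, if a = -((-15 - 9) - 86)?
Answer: -18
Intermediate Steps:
a = 110 (a = -(-24 - 86) = -1*(-110) = 110)
a - 4*8*4 = 110 - 4*8*4 = 110 - 32*4 = 110 - 1*128 = 110 - 128 = -18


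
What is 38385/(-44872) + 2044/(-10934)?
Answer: -514507/493592 ≈ -1.0424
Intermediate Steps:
38385/(-44872) + 2044/(-10934) = 38385*(-1/44872) + 2044*(-1/10934) = -38385/44872 - 146/781 = -514507/493592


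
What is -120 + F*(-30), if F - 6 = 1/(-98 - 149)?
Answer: -74070/247 ≈ -299.88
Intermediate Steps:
F = 1481/247 (F = 6 + 1/(-98 - 149) = 6 + 1/(-247) = 6 - 1/247 = 1481/247 ≈ 5.9959)
-120 + F*(-30) = -120 + (1481/247)*(-30) = -120 - 44430/247 = -74070/247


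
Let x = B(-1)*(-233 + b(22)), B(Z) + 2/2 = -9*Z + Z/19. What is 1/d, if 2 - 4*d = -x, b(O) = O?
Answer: -76/31823 ≈ -0.0023882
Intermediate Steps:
B(Z) = -1 - 170*Z/19 (B(Z) = -1 + (-9*Z + Z/19) = -1 - 170*Z/19)
x = -31861/19 (x = (-1 - 170/19*(-1))*(-233 + 22) = (-1 + 170/19)*(-211) = (151/19)*(-211) = -31861/19 ≈ -1676.9)
d = -31823/76 (d = 1/2 - (-1)*(-31861)/(4*19) = 1/2 - 1/4*31861/19 = 1/2 - 31861/76 = -31823/76 ≈ -418.72)
1/d = 1/(-31823/76) = -76/31823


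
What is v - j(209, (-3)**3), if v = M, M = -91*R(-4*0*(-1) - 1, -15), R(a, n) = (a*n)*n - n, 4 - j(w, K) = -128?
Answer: 18978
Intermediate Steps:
j(w, K) = 132 (j(w, K) = 4 - 1*(-128) = 4 + 128 = 132)
R(a, n) = -n + a*n**2 (R(a, n) = a*n**2 - n = -n + a*n**2)
M = 19110 (M = -(-1365)*(-1 + (-4*0*(-1) - 1)*(-15)) = -(-1365)*(-1 + (0*(-1) - 1)*(-15)) = -(-1365)*(-1 + (0 - 1)*(-15)) = -(-1365)*(-1 - 1*(-15)) = -(-1365)*(-1 + 15) = -(-1365)*14 = -91*(-210) = 19110)
v = 19110
v - j(209, (-3)**3) = 19110 - 1*132 = 19110 - 132 = 18978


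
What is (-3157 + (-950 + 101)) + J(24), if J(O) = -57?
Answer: -4063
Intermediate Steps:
(-3157 + (-950 + 101)) + J(24) = (-3157 + (-950 + 101)) - 57 = (-3157 - 849) - 57 = -4006 - 57 = -4063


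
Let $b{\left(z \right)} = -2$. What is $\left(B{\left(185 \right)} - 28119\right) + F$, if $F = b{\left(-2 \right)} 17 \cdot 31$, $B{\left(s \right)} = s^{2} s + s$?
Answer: $6302637$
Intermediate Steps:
$B{\left(s \right)} = s + s^{3}$ ($B{\left(s \right)} = s^{3} + s = s + s^{3}$)
$F = -1054$ ($F = \left(-2\right) 17 \cdot 31 = \left(-34\right) 31 = -1054$)
$\left(B{\left(185 \right)} - 28119\right) + F = \left(\left(185 + 185^{3}\right) - 28119\right) - 1054 = \left(\left(185 + 6331625\right) - 28119\right) - 1054 = \left(6331810 - 28119\right) - 1054 = 6303691 - 1054 = 6302637$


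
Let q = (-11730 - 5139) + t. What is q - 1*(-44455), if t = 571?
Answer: 28157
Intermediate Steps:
q = -16298 (q = (-11730 - 5139) + 571 = -16869 + 571 = -16298)
q - 1*(-44455) = -16298 - 1*(-44455) = -16298 + 44455 = 28157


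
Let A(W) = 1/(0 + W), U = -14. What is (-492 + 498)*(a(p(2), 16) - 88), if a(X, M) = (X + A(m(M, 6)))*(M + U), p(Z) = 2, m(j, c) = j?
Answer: -2013/4 ≈ -503.25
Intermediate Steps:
A(W) = 1/W
a(X, M) = (-14 + M)*(X + 1/M) (a(X, M) = (X + 1/M)*(M - 14) = (X + 1/M)*(-14 + M) = (-14 + M)*(X + 1/M))
(-492 + 498)*(a(p(2), 16) - 88) = (-492 + 498)*((1 - 14*2 - 14/16 + 16*2) - 88) = 6*((1 - 28 - 14*1/16 + 32) - 88) = 6*((1 - 28 - 7/8 + 32) - 88) = 6*(33/8 - 88) = 6*(-671/8) = -2013/4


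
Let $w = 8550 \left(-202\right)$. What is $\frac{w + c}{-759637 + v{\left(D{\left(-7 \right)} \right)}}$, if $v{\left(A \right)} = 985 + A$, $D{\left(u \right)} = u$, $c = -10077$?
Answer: $\frac{1737177}{758659} \approx 2.2898$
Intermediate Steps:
$w = -1727100$
$\frac{w + c}{-759637 + v{\left(D{\left(-7 \right)} \right)}} = \frac{-1727100 - 10077}{-759637 + \left(985 - 7\right)} = - \frac{1737177}{-759637 + 978} = - \frac{1737177}{-758659} = \left(-1737177\right) \left(- \frac{1}{758659}\right) = \frac{1737177}{758659}$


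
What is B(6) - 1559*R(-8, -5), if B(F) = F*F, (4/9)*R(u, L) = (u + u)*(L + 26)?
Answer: 1178640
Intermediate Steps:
R(u, L) = 9*u*(26 + L)/2 (R(u, L) = 9*((u + u)*(L + 26))/4 = 9*((2*u)*(26 + L))/4 = 9*(2*u*(26 + L))/4 = 9*u*(26 + L)/2)
B(F) = F**2
B(6) - 1559*R(-8, -5) = 6**2 - 14031*(-8)*(26 - 5)/2 = 36 - 14031*(-8)*21/2 = 36 - 1559*(-756) = 36 + 1178604 = 1178640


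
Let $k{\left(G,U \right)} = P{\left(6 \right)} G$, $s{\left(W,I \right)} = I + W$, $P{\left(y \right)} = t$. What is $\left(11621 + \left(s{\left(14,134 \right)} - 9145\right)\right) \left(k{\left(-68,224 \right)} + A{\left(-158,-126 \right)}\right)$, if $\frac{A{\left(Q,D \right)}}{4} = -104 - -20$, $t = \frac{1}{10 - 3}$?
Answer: $- \frac{6350080}{7} \approx -9.0715 \cdot 10^{5}$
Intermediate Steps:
$t = \frac{1}{7} \approx 0.14286$
$P{\left(y \right)} = \frac{1}{7}$
$A{\left(Q,D \right)} = -336$ ($A{\left(Q,D \right)} = 4 \left(-104 - -20\right) = 4 \left(-104 + 20\right) = 4 \left(-84\right) = -336$)
$k{\left(G,U \right)} = \frac{G}{7}$
$\left(11621 + \left(s{\left(14,134 \right)} - 9145\right)\right) \left(k{\left(-68,224 \right)} + A{\left(-158,-126 \right)}\right) = \left(11621 + \left(\left(134 + 14\right) - 9145\right)\right) \left(\frac{1}{7} \left(-68\right) - 336\right) = \left(11621 + \left(148 - 9145\right)\right) \left(- \frac{68}{7} - 336\right) = \left(11621 - 8997\right) \left(- \frac{2420}{7}\right) = 2624 \left(- \frac{2420}{7}\right) = - \frac{6350080}{7}$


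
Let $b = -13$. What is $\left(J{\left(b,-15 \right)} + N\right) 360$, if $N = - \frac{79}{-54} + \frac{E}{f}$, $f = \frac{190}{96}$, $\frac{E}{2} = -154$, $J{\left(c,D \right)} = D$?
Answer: $- \frac{3471124}{57} \approx -60897.0$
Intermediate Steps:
$E = -308$ ($E = 2 \left(-154\right) = -308$)
$f = \frac{95}{48}$ ($f = 190 \cdot \frac{1}{96} = \frac{95}{48} \approx 1.9792$)
$N = - \frac{790831}{5130}$ ($N = - \frac{79}{-54} - \frac{308}{\frac{95}{48}} = \left(-79\right) \left(- \frac{1}{54}\right) - \frac{14784}{95} = \frac{79}{54} - \frac{14784}{95} = - \frac{790831}{5130} \approx -154.16$)
$\left(J{\left(b,-15 \right)} + N\right) 360 = \left(-15 - \frac{790831}{5130}\right) 360 = \left(- \frac{867781}{5130}\right) 360 = - \frac{3471124}{57}$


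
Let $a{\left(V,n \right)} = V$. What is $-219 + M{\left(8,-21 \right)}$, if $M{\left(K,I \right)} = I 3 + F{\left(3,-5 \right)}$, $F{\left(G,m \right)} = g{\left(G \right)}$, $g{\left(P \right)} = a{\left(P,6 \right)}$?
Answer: $-279$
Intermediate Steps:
$g{\left(P \right)} = P$
$F{\left(G,m \right)} = G$
$M{\left(K,I \right)} = 3 + 3 I$ ($M{\left(K,I \right)} = I 3 + 3 = 3 I + 3 = 3 + 3 I$)
$-219 + M{\left(8,-21 \right)} = -219 + \left(3 + 3 \left(-21\right)\right) = -219 + \left(3 - 63\right) = -219 - 60 = -279$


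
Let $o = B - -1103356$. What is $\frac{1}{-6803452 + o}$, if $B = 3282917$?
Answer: $- \frac{1}{2417179} \approx -4.1371 \cdot 10^{-7}$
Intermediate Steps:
$o = 4386273$ ($o = 3282917 - -1103356 = 3282917 + 1103356 = 4386273$)
$\frac{1}{-6803452 + o} = \frac{1}{-6803452 + 4386273} = \frac{1}{-2417179} = - \frac{1}{2417179}$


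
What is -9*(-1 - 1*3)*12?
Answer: 432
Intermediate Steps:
-9*(-1 - 1*3)*12 = -9*(-1 - 3)*12 = -9*(-4)*12 = 36*12 = 432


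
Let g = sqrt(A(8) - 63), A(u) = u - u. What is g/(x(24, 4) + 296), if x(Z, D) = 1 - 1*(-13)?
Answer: 3*I*sqrt(7)/310 ≈ 0.025604*I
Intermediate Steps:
x(Z, D) = 14 (x(Z, D) = 1 + 13 = 14)
A(u) = 0
g = 3*I*sqrt(7) (g = sqrt(0 - 63) = sqrt(-63) = 3*I*sqrt(7) ≈ 7.9373*I)
g/(x(24, 4) + 296) = (3*I*sqrt(7))/(14 + 296) = (3*I*sqrt(7))/310 = 3*I*sqrt(7)/310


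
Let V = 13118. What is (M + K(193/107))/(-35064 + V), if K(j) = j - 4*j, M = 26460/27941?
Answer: 13346619/65611670902 ≈ 0.00020342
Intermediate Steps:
M = 26460/27941 (M = 26460*(1/27941) = 26460/27941 ≈ 0.94700)
K(j) = -3*j
(M + K(193/107))/(-35064 + V) = (26460/27941 - 579/107)/(-35064 + 13118) = (26460/27941 - 579/107)/(-21946) = (26460/27941 - 3*193/107)*(-1/21946) = (26460/27941 - 579/107)*(-1/21946) = -13346619/2989687*(-1/21946) = 13346619/65611670902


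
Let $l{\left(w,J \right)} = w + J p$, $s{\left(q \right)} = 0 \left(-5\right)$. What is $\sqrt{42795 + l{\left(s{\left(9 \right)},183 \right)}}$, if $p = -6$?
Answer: $3 \sqrt{4633} \approx 204.2$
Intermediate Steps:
$s{\left(q \right)} = 0$
$l{\left(w,J \right)} = w - 6 J$ ($l{\left(w,J \right)} = w + J \left(-6\right) = w - 6 J$)
$\sqrt{42795 + l{\left(s{\left(9 \right)},183 \right)}} = \sqrt{42795 + \left(0 - 1098\right)} = \sqrt{42795 - 1098} = \sqrt{41697} = 3 \sqrt{4633}$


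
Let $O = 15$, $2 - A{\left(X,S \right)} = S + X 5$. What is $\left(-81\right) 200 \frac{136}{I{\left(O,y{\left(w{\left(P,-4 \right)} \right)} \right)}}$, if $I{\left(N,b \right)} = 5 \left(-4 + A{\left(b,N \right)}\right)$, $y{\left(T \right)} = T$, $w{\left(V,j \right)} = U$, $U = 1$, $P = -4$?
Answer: $\frac{220320}{11} \approx 20029.0$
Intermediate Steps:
$A{\left(X,S \right)} = 2 - S - 5 X$ ($A{\left(X,S \right)} = 2 - \left(S + X 5\right) = 2 - \left(S + 5 X\right) = 2 - S - 5 X$)
$w{\left(V,j \right)} = 1$
$I{\left(N,b \right)} = -10 - 25 b - 5 N$ ($I{\left(N,b \right)} = 5 \left(-4 - \left(-2 + N + 5 b\right)\right) = 5 \left(-2 - N - 5 b\right) = -10 - 25 b - 5 N$)
$\left(-81\right) 200 \frac{136}{I{\left(O,y{\left(w{\left(P,-4 \right)} \right)} \right)}} = \left(-81\right) 200 \frac{136}{-10 - 25 - 75} = - 16200 \frac{136}{-10 - 25 - 75} = - 16200 \frac{136}{-110} = - 16200 \cdot 136 \left(- \frac{1}{110}\right) = \left(-16200\right) \left(- \frac{68}{55}\right) = \frac{220320}{11}$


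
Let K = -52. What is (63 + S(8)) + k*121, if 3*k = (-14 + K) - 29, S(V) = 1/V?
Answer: -90445/24 ≈ -3768.5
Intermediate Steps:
k = -95/3 (k = ((-14 - 52) - 29)/3 = (-66 - 29)/3 = (⅓)*(-95) = -95/3 ≈ -31.667)
(63 + S(8)) + k*121 = (63 + 1/8) - 95/3*121 = (63 + ⅛) - 11495/3 = 505/8 - 11495/3 = -90445/24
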